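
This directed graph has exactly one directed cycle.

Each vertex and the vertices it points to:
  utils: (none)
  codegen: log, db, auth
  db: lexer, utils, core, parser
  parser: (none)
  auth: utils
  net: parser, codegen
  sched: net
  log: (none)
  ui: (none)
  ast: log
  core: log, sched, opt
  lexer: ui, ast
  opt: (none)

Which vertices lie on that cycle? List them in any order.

db, net, core, sched, codegen

DFS with gray/black marking from db:
db gray
  lexer gray
    ui gray
    ui black
    ast gray
      log gray
      log black
    ast black
  lexer black
  utils gray
  utils black
  core gray
    core→log: log black — skip
    sched gray
      net gray
        parser gray
        parser black
        codegen gray
          codegen→log: log black — skip
          codegen→db: db is gray → back edge
Back edge closes the cycle db → core → sched → net → codegen → db; its vertices are {db, net, core, sched, codegen}.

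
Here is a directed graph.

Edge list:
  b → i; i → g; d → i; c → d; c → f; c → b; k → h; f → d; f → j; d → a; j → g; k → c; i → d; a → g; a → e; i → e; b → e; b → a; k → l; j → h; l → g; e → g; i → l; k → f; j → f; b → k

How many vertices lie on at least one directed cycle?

7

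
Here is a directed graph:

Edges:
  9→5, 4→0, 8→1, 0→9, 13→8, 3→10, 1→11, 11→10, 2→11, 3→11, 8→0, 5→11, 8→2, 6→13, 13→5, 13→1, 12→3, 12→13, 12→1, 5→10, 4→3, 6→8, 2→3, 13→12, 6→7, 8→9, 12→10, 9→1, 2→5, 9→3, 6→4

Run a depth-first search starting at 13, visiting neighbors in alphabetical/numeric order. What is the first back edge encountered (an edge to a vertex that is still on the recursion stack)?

12->13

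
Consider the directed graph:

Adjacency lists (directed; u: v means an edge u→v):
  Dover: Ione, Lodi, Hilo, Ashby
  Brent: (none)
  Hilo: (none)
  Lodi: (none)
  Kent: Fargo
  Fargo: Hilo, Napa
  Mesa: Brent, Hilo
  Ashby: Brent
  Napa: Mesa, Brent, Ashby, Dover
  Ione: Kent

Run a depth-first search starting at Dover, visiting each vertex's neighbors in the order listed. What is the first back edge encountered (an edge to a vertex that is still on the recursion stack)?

Napa→Dover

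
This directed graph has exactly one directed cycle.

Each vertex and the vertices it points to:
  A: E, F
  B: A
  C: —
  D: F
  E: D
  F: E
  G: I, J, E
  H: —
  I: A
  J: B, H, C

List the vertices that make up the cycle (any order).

D, E, F

DFS with gray/black marking from E:
E gray
  D gray
    F gray
      F→E: E is gray → back edge
Back edge closes the cycle E → D → F → E; its vertices are {D, E, F}.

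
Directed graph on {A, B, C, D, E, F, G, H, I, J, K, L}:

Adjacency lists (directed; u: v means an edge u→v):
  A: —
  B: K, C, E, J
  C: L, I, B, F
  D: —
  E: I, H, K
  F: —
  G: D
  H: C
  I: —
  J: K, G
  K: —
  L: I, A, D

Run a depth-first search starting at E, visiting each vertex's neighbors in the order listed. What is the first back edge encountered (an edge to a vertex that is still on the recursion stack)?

B->C

DFS from E (visiting each vertex's neighbors in the order listed); mark gray on enter, black on exit:
E gray
  I gray
  I black
  H gray
    C gray
      L gray
        L→I: I black — skip
        A gray
        A black
        D gray
        D black
      L black
      C→I: I black — skip
      B gray
        K gray
        K black
        B→C: C is gray → back edge
First back edge: B → C.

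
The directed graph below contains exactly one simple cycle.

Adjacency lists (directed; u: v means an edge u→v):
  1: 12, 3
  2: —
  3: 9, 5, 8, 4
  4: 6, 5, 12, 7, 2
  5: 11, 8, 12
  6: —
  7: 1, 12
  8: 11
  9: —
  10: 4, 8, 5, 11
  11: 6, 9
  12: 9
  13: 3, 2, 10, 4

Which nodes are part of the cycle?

1, 3, 4, 7

DFS with gray/black marking from 3:
3 gray
  9 gray
  9 black
  5 gray
    11 gray
      6 gray
      6 black
      11→9: 9 black — skip
    11 black
    8 gray
      8→11: 11 black — skip
    8 black
    12 gray
      12→9: 9 black — skip
    12 black
  5 black
  3→8: 8 black — skip
  4 gray
    4→6: 6 black — skip
    4→5: 5 black — skip
    4→12: 12 black — skip
    7 gray
      1 gray
        1→12: 12 black — skip
        1→3: 3 is gray → back edge
Back edge closes the cycle 3 → 4 → 7 → 1 → 3; its vertices are {1, 3, 4, 7}.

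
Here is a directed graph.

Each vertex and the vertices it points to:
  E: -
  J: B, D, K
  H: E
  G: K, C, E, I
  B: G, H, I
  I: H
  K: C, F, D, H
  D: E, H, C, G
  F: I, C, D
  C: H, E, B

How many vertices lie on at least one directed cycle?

6

A vertex is on a directed cycle iff it belongs to a strongly connected component of size ≥ 2 (or has a self-loop).
The vertices on cycles are {B, C, D, F, G, K} — 6 in total.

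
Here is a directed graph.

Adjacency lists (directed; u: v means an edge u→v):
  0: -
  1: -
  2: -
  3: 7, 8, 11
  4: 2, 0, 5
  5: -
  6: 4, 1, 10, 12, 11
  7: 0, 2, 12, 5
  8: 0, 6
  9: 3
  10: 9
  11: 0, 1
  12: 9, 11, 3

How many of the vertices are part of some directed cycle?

7

A vertex is on a directed cycle iff it belongs to a strongly connected component of size ≥ 2 (or has a self-loop).
The vertices on cycles are {3, 6, 7, 8, 9, 10, 12} — 7 in total.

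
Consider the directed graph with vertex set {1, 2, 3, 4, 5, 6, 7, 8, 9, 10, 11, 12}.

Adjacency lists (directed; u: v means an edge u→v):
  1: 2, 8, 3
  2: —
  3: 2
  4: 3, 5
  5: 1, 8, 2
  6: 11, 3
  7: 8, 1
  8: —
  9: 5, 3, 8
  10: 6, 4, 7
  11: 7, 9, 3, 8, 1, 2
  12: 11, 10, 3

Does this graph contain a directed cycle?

DFS with white/gray/black marking, starting from 5:
5 gray
  1 gray
    2 gray
    2 black
    8 gray
    8 black
    3 gray
      3→2: 2 black — skip
    3 black
  1 black
  5→8: 8 black — skip
  5→2: 2 black — skip
5 black
4 gray
  4→3: 3 black — skip
  4→5: 5 black — skip
4 black
6 gray
  11 gray
    7 gray
      7→8: 8 black — skip
      7→1: 1 black — skip
    7 black
    9 gray
      9→5: 5 black — skip
      9→3: 3 black — skip
      9→8: 8 black — skip
    9 black
    11→3: 3 black — skip
    11→8: 8 black — skip
    11→1: 1 black — skip
    11→2: 2 black — skip
  11 black
  6→3: 3 black — skip
6 black
10 gray
  10→6: 6 black — skip
  10→4: 4 black — skip
  10→7: 7 black — skip
10 black
12 gray
  12→11: 11 black — skip
  12→10: 10 black — skip
  12→3: 3 black — skip
12 black
Every edge goes to a white or black vertex — no back edge, so the graph is acyclic.

No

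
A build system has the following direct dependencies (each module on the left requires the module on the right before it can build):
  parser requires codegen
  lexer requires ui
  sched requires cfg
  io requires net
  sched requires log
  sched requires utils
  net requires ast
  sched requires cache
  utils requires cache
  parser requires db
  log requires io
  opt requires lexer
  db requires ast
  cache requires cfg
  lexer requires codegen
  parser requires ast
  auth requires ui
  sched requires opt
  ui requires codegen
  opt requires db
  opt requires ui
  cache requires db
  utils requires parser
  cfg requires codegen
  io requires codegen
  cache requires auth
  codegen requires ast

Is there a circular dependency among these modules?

No

DFS with white/gray/black marking, starting from net:
net gray
  ast gray
  ast black
net black
io gray
  codegen gray
    codegen→ast: ast black — skip
  codegen black
  io→net: net black — skip
io black
parser gray
  parser→ast: ast black — skip
  parser→codegen: codegen black — skip
  db gray
    db→ast: ast black — skip
  db black
parser black
cfg gray
  cfg→codegen: codegen black — skip
cfg black
opt gray
  ui gray
    ui→codegen: codegen black — skip
  ui black
  lexer gray
    lexer→codegen: codegen black — skip
    lexer→ui: ui black — skip
  lexer black
  opt→db: db black — skip
opt black
sched gray
  sched→cfg: cfg black — skip
  cache gray
    cache→db: db black — skip
    auth gray
      auth→ui: ui black — skip
    auth black
    cache→cfg: cfg black — skip
  cache black
  utils gray
    utils→parser: parser black — skip
    utils→cache: cache black — skip
  utils black
  sched→opt: opt black — skip
  log gray
    log→io: io black — skip
  log black
sched black
Every edge goes to a white or black vertex — no back edge, so the graph is acyclic.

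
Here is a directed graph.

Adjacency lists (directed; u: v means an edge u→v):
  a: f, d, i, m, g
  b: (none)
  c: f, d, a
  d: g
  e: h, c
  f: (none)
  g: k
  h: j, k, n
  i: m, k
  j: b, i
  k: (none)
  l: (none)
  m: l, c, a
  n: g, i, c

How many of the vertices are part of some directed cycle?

A vertex is on a directed cycle iff it belongs to a strongly connected component of size ≥ 2 (or has a self-loop).
The vertices on cycles are {a, c, i, m} — 4 in total.

4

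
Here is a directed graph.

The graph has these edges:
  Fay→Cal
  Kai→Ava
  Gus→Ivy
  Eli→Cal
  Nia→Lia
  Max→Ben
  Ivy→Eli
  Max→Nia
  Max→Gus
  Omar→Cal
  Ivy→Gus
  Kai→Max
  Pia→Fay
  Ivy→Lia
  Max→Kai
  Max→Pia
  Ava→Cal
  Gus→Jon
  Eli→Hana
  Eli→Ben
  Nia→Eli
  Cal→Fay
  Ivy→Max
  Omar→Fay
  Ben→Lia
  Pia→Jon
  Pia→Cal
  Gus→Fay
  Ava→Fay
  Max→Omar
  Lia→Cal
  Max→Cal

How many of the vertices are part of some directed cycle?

6

A vertex is on a directed cycle iff it belongs to a strongly connected component of size ≥ 2 (or has a self-loop).
The vertices on cycles are {Cal, Fay, Gus, Ivy, Kai, Max} — 6 in total.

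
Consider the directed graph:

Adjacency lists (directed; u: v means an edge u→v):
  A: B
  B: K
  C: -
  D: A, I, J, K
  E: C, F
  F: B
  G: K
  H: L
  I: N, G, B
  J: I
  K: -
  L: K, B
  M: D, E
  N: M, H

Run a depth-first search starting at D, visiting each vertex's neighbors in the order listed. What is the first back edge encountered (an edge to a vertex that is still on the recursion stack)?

M->D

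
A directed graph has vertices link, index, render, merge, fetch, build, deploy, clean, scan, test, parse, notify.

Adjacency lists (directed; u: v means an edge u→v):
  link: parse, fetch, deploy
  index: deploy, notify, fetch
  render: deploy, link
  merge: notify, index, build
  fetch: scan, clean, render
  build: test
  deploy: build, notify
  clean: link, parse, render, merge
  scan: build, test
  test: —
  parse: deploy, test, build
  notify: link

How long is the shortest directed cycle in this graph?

For each vertex v, BFS finds the shortest path from v back to v.
The shortest such closed walk is fetch → clean → link → fetch, length 3.

3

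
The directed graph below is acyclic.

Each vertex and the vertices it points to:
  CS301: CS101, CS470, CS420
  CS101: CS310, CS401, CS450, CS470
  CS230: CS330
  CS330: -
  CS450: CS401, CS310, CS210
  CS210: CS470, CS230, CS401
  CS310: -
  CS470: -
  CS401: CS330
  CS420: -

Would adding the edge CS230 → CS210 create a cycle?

Yes

Adding CS230→CS210 creates a cycle iff CS210 can already reach CS230.
Path from CS210: CS210 → CS230.
So CS210 → … → CS230 → CS210 is a cycle.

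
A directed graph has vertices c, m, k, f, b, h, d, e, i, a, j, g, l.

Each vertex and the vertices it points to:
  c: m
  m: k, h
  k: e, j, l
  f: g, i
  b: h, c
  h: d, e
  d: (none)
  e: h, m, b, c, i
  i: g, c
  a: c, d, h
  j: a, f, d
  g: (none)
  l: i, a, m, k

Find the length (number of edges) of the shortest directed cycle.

2

For each vertex v, BFS finds the shortest path from v back to v.
The shortest such closed walk is l → k → l, length 2.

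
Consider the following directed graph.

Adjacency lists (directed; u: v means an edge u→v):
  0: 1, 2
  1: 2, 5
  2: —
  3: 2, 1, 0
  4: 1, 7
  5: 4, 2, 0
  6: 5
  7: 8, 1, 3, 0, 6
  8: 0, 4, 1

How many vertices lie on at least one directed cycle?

8

A vertex is on a directed cycle iff it belongs to a strongly connected component of size ≥ 2 (or has a self-loop).
The vertices on cycles are {0, 1, 3, 4, 5, 6, 7, 8} — 8 in total.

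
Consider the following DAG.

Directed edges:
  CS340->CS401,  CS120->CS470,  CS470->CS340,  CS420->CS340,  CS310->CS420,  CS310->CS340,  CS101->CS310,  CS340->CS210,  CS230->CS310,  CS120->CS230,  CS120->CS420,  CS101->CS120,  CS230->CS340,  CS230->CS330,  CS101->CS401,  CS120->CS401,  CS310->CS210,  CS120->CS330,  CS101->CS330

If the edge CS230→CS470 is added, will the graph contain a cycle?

Adding CS230→CS470 creates a cycle iff CS470 can already reach CS230.
Explore from CS470: no path reaches CS230. The graph stays acyclic.

No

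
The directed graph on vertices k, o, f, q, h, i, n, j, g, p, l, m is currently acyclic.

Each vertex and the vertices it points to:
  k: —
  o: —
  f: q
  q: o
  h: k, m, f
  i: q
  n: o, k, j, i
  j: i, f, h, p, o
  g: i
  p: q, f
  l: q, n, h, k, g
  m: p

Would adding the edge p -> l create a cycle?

Adding p→l creates a cycle iff l can already reach p.
Path from l: l → n → j → p.
So l → … → p → l is a cycle.

Yes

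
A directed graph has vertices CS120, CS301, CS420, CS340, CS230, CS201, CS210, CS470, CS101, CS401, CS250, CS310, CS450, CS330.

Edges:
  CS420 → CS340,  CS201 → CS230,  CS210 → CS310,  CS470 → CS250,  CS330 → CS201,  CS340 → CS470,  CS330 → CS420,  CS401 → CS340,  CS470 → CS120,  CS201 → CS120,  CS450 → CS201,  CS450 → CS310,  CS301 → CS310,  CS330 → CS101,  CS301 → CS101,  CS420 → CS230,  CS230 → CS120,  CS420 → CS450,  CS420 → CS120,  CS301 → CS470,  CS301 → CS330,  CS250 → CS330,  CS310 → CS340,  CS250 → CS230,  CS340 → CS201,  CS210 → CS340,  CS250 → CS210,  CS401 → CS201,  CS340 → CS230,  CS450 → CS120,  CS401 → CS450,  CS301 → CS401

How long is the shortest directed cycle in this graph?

4

For each vertex v, BFS finds the shortest path from v back to v.
The shortest such closed walk is CS470 → CS250 → CS210 → CS340 → CS470, length 4.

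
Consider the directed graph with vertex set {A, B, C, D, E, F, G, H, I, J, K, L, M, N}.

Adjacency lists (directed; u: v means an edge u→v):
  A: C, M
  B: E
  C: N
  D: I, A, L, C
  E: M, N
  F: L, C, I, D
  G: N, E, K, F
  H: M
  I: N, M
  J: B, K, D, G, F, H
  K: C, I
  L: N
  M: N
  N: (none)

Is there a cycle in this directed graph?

DFS with white/gray/black marking, starting from K:
K gray
  C gray
    N gray
    N black
  C black
  I gray
    I→N: N black — skip
    M gray
      M→N: N black — skip
    M black
  I black
K black
A gray
  A→C: C black — skip
  A→M: M black — skip
A black
B gray
  E gray
    E→M: M black — skip
    E→N: N black — skip
  E black
B black
D gray
  D→I: I black — skip
  D→A: A black — skip
  L gray
    L→N: N black — skip
  L black
  D→C: C black — skip
D black
F gray
  F→L: L black — skip
  F→C: C black — skip
  F→I: I black — skip
  F→D: D black — skip
F black
G gray
  G→N: N black — skip
  G→E: E black — skip
  G→K: K black — skip
  G→F: F black — skip
G black
H gray
  H→M: M black — skip
H black
J gray
  J→B: B black — skip
  J→K: K black — skip
  J→D: D black — skip
  J→G: G black — skip
  J→F: F black — skip
  J→H: H black — skip
J black
Every edge goes to a white or black vertex — no back edge, so the graph is acyclic.

No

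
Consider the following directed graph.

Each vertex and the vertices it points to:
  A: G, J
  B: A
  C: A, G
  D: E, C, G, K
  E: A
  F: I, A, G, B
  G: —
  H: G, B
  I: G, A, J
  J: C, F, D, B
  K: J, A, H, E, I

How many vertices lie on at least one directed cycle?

10

A vertex is on a directed cycle iff it belongs to a strongly connected component of size ≥ 2 (or has a self-loop).
The vertices on cycles are {A, B, C, D, E, F, H, I, J, K} — 10 in total.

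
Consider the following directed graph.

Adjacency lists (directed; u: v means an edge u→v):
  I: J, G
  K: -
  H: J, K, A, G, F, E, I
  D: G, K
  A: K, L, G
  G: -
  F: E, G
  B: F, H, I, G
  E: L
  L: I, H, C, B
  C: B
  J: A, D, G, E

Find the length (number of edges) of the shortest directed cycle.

3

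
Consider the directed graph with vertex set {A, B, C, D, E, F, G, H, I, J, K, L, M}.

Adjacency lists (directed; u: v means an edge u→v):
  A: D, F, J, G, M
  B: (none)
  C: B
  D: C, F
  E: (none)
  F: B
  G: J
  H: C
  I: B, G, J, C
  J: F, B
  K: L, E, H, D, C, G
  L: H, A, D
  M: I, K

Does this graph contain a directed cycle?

Yes

DFS with white/gray/black marking, starting from I:
I gray
  B gray
  B black
  G gray
    J gray
      F gray
        F→B: B black — skip
      F black
      J→B: B black — skip
    J black
  G black
  I→J: J black — skip
  C gray
    C→B: B black — skip
  C black
I black
A gray
  D gray
    D→C: C black — skip
    D→F: F black — skip
  D black
  A→F: F black — skip
  A→J: J black — skip
  A→G: G black — skip
  M gray
    M→I: I black — skip
    K gray
      L gray
        H gray
          H→C: C black — skip
        H black
        L→A: A is gray → back edge
Back edge found, so a cycle exists: A → M → K → L → A.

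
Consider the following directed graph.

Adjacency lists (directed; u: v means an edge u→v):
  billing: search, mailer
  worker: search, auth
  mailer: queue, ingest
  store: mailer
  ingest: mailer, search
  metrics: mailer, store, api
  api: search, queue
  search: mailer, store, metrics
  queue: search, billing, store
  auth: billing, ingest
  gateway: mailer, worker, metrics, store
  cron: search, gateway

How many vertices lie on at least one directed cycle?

8

A vertex is on a directed cycle iff it belongs to a strongly connected component of size ≥ 2 (or has a self-loop).
The vertices on cycles are {api, queue, store, ingest, mailer, search, billing, metrics} — 8 in total.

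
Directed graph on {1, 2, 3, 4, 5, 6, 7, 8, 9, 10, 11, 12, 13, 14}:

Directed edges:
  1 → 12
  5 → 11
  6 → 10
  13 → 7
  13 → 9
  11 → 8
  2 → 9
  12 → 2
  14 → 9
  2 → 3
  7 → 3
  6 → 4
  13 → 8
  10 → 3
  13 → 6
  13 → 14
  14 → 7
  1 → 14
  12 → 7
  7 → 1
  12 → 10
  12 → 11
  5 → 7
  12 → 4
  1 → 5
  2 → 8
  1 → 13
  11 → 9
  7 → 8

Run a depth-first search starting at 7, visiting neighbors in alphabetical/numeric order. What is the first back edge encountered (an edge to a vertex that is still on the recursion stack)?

5->7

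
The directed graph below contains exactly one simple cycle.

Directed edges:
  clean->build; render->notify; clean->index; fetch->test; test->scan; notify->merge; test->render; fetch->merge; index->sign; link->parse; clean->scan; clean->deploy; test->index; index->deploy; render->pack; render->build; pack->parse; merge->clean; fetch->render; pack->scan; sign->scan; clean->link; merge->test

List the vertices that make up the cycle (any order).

test, merge, notify, render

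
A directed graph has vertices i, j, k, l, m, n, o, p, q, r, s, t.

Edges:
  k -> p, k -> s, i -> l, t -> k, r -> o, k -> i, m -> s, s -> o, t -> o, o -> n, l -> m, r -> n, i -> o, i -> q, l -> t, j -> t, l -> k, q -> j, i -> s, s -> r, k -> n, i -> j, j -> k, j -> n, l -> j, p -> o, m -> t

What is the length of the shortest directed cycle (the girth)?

For each vertex v, BFS finds the shortest path from v back to v.
The shortest such closed walk is k → i → j → k, length 3.

3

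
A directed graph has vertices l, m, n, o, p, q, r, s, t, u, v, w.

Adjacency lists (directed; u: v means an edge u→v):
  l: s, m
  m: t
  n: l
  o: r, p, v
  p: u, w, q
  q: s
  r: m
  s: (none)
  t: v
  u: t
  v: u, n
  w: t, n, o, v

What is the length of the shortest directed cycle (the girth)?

3

For each vertex v, BFS finds the shortest path from v back to v.
The shortest such closed walk is o → p → w → o, length 3.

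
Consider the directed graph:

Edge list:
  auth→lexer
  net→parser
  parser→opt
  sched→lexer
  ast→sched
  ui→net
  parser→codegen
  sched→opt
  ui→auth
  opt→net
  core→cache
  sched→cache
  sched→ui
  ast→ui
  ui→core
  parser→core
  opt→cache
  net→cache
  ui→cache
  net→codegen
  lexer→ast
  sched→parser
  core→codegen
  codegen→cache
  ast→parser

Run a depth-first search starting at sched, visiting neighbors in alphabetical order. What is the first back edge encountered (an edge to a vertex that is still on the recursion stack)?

net→parser

DFS from sched (visiting neighbors in alphabetical order); mark gray on enter, black on exit:
sched gray
  cache gray
  cache black
  lexer gray
    ast gray
      parser gray
        codegen gray
          codegen→cache: cache black — skip
        codegen black
        core gray
          core→cache: cache black — skip
          core→codegen: codegen black — skip
        core black
        opt gray
          opt→cache: cache black — skip
          net gray
            net→cache: cache black — skip
            net→codegen: codegen black — skip
            net→parser: parser is gray → back edge
First back edge: net → parser.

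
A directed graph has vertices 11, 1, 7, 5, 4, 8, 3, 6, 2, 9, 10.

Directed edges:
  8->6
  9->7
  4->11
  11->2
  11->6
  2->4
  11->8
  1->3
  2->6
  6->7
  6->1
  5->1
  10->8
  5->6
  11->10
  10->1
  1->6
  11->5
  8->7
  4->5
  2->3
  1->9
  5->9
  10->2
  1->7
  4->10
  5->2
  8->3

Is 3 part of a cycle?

No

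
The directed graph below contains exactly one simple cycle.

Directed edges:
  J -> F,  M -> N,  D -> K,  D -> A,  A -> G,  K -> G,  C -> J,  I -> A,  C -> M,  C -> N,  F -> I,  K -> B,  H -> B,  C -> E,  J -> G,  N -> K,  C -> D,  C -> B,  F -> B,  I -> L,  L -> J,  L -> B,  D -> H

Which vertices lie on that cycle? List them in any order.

F, I, J, L

DFS with gray/black marking from J:
J gray
  F gray
    I gray
      A gray
        G gray
        G black
      A black
      L gray
        L→J: J is gray → back edge
Back edge closes the cycle J → F → I → L → J; its vertices are {F, I, J, L}.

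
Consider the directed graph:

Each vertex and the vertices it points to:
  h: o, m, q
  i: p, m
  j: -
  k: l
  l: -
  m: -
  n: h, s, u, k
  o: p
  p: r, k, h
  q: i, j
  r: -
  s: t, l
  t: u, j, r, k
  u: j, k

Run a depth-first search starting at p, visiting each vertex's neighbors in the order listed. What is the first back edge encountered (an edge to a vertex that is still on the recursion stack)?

o→p

DFS from p (visiting each vertex's neighbors in the order listed); mark gray on enter, black on exit:
p gray
  r gray
  r black
  k gray
    l gray
    l black
  k black
  h gray
    o gray
      o→p: p is gray → back edge
First back edge: o → p.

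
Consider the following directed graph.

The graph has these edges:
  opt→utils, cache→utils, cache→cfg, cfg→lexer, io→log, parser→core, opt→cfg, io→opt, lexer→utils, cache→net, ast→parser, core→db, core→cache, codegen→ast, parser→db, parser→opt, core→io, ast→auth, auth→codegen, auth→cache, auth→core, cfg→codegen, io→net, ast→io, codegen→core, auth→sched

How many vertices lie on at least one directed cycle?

9

A vertex is on a directed cycle iff it belongs to a strongly connected component of size ≥ 2 (or has a self-loop).
The vertices on cycles are {io, ast, cfg, opt, auth, core, cache, parser, codegen} — 9 in total.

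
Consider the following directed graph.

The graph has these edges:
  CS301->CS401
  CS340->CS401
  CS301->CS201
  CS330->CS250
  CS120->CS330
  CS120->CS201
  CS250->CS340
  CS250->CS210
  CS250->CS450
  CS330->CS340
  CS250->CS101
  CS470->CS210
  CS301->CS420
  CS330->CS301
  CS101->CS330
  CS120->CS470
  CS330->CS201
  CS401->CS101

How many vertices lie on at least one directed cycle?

A vertex is on a directed cycle iff it belongs to a strongly connected component of size ≥ 2 (or has a self-loop).
The vertices on cycles are {CS101, CS250, CS301, CS330, CS340, CS401} — 6 in total.

6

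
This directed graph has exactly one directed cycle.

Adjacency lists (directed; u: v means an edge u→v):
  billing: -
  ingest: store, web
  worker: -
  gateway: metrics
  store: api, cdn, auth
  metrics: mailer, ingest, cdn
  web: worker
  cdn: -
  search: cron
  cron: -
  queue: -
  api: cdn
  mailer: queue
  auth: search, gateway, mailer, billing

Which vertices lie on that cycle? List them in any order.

DFS with gray/black marking from store:
store gray
  api gray
    cdn gray
    cdn black
  api black
  store→cdn: cdn black — skip
  auth gray
    search gray
      cron gray
      cron black
    search black
    gateway gray
      metrics gray
        mailer gray
          queue gray
          queue black
        mailer black
        ingest gray
          ingest→store: store is gray → back edge
Back edge closes the cycle store → auth → gateway → metrics → ingest → store; its vertices are {auth, store, ingest, gateway, metrics}.

auth, store, ingest, gateway, metrics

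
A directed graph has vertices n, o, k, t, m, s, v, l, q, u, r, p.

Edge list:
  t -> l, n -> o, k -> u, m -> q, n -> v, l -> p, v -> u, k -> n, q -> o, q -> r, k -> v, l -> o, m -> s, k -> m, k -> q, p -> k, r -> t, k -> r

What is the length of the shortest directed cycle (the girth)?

For each vertex v, BFS finds the shortest path from v back to v.
The shortest such closed walk is l → p → k → r → t → l, length 5.

5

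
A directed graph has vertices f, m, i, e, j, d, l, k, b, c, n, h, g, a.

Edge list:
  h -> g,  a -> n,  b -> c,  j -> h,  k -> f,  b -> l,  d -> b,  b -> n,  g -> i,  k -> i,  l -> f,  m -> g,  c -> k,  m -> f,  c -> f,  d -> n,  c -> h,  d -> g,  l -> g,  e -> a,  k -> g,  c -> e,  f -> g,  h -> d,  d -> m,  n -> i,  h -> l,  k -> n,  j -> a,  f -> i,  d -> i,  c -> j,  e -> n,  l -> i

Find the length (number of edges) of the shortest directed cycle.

4

For each vertex v, BFS finds the shortest path from v back to v.
The shortest such closed walk is b → c → h → d → b, length 4.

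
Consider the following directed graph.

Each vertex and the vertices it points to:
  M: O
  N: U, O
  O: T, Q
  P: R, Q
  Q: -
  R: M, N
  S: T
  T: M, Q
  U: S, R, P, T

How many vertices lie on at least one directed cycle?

7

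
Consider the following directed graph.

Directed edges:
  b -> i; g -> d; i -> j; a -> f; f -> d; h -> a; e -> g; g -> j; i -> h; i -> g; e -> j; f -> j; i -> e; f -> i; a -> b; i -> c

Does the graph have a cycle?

DFS with white/gray/black marking, starting from c:
c gray
c black
a gray
  b gray
    i gray
      j gray
      j black
      i→c: c black — skip
      e gray
        e→j: j black — skip
        g gray
          g→j: j black — skip
          d gray
          d black
        g black
      e black
      i→g: g black — skip
      h gray
        h→a: a is gray → back edge
Back edge found, so a cycle exists: a → b → i → h → a.

Yes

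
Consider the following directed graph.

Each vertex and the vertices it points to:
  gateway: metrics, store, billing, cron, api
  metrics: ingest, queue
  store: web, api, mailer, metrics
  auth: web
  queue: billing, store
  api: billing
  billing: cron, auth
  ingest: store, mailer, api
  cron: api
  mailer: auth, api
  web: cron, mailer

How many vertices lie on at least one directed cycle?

A vertex is on a directed cycle iff it belongs to a strongly connected component of size ≥ 2 (or has a self-loop).
The vertices on cycles are {api, web, auth, cron, queue, store, ingest, mailer, billing, metrics} — 10 in total.

10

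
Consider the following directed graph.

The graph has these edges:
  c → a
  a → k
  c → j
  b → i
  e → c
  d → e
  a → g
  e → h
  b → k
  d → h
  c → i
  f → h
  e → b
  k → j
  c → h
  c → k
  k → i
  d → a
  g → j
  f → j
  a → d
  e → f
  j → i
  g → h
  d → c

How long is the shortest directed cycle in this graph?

2

For each vertex v, BFS finds the shortest path from v back to v.
The shortest such closed walk is a → d → a, length 2.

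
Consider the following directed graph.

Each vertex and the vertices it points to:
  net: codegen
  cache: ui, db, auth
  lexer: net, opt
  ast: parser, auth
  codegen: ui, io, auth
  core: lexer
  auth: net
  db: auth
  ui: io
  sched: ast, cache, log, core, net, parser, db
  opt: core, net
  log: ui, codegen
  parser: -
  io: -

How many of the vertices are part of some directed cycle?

6

A vertex is on a directed cycle iff it belongs to a strongly connected component of size ≥ 2 (or has a self-loop).
The vertices on cycles are {net, opt, auth, core, lexer, codegen} — 6 in total.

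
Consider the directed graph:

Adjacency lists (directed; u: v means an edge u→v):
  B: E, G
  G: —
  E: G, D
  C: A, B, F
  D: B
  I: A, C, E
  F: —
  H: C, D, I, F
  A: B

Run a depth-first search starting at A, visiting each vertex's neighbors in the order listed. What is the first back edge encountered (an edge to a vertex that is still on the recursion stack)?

DFS from A (visiting each vertex's neighbors in the order listed); mark gray on enter, black on exit:
A gray
  B gray
    E gray
      G gray
      G black
      D gray
        D→B: B is gray → back edge
First back edge: D → B.

D→B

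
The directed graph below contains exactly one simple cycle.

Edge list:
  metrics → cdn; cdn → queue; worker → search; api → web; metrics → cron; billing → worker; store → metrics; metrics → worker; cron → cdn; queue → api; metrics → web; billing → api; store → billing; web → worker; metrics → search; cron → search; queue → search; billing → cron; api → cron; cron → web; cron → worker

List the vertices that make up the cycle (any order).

api, cdn, cron, queue

DFS with gray/black marking from api:
api gray
  cron gray
    worker gray
      search gray
      search black
    worker black
    web gray
      web→worker: worker black — skip
    web black
    cdn gray
      queue gray
        queue→api: api is gray → back edge
Back edge closes the cycle api → cron → cdn → queue → api; its vertices are {api, cdn, cron, queue}.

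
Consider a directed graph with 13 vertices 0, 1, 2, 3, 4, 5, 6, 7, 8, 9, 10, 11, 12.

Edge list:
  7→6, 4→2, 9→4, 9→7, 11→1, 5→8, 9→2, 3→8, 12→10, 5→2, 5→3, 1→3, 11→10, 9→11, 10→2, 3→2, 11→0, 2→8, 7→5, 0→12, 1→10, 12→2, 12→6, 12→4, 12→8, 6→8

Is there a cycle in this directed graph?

No

DFS with white/gray/black marking, starting from 1:
1 gray
  10 gray
    2 gray
      8 gray
      8 black
    2 black
  10 black
  3 gray
    3→8: 8 black — skip
    3→2: 2 black — skip
  3 black
1 black
0 gray
  12 gray
    12→8: 8 black — skip
    6 gray
      6→8: 8 black — skip
    6 black
    4 gray
      4→2: 2 black — skip
    4 black
    12→2: 2 black — skip
    12→10: 10 black — skip
  12 black
0 black
5 gray
  5→8: 8 black — skip
  5→3: 3 black — skip
  5→2: 2 black — skip
5 black
7 gray
  7→6: 6 black — skip
  7→5: 5 black — skip
7 black
9 gray
  9→4: 4 black — skip
  9→2: 2 black — skip
  11 gray
    11→10: 10 black — skip
    11→1: 1 black — skip
    11→0: 0 black — skip
  11 black
  9→7: 7 black — skip
9 black
Every edge goes to a white or black vertex — no back edge, so the graph is acyclic.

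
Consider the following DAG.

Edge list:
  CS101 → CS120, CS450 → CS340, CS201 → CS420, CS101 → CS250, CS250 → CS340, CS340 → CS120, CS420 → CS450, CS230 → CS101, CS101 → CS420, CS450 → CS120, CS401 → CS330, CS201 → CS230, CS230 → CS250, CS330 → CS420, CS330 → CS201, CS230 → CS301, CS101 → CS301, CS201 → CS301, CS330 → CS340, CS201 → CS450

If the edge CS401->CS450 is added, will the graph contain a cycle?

No

Adding CS401→CS450 creates a cycle iff CS450 can already reach CS401.
Explore from CS450: no path reaches CS401. The graph stays acyclic.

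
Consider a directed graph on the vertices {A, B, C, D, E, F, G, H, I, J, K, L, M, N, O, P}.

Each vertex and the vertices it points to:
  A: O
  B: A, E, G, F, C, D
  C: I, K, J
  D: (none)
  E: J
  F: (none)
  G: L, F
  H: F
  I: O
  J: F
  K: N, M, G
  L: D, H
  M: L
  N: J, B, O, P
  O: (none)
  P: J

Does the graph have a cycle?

DFS with white/gray/black marking, starting from L:
L gray
  D gray
  D black
  H gray
    F gray
    F black
  H black
L black
A gray
  O gray
  O black
A black
B gray
  B→A: A black — skip
  E gray
    J gray
      J→F: F black — skip
    J black
  E black
  G gray
    G→L: L black — skip
    G→F: F black — skip
  G black
  B→F: F black — skip
  C gray
    I gray
      I→O: O black — skip
    I black
    K gray
      N gray
        N→J: J black — skip
        N→B: B is gray → back edge
Back edge found, so a cycle exists: B → C → K → N → B.

Yes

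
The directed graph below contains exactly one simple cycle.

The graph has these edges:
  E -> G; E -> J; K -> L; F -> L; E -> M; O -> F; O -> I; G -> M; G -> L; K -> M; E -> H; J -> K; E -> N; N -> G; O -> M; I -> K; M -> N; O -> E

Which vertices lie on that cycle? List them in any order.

DFS with gray/black marking from N:
N gray
  G gray
    M gray
      M→N: N is gray → back edge
Back edge closes the cycle N → G → M → N; its vertices are {G, M, N}.

G, M, N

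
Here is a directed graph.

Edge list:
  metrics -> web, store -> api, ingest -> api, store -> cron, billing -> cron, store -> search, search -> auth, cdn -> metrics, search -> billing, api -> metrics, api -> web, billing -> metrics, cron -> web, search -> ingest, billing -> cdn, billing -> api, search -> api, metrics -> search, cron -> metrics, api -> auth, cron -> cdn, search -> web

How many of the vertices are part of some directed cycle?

7

A vertex is on a directed cycle iff it belongs to a strongly connected component of size ≥ 2 (or has a self-loop).
The vertices on cycles are {api, cdn, cron, ingest, search, billing, metrics} — 7 in total.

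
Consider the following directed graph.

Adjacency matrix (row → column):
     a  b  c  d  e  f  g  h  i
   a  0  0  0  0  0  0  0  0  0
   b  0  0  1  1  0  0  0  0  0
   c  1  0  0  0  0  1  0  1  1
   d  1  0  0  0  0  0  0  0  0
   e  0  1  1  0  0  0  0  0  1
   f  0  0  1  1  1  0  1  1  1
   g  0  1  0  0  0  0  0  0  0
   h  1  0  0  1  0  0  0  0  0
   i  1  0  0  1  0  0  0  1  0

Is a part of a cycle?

No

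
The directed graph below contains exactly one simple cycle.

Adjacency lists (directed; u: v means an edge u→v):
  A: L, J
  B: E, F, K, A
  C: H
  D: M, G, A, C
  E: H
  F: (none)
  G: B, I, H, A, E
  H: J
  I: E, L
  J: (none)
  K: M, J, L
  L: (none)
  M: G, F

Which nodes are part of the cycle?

DFS with gray/black marking from G:
G gray
  B gray
    E gray
      H gray
        J gray
        J black
      H black
    E black
    F gray
    F black
    K gray
      M gray
        M→G: G is gray → back edge
Back edge closes the cycle G → B → K → M → G; its vertices are {B, G, K, M}.

B, G, K, M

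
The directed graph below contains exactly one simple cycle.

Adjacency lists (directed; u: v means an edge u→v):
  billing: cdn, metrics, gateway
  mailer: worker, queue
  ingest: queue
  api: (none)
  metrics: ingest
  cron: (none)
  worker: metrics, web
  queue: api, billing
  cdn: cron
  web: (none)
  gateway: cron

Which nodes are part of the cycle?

queue, ingest, billing, metrics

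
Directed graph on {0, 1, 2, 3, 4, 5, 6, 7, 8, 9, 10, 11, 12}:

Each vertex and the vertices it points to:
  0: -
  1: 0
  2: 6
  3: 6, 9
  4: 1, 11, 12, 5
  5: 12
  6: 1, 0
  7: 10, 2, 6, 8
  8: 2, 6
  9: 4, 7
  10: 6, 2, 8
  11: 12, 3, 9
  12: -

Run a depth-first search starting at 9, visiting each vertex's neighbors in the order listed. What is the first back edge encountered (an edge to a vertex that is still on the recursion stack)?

3→9

DFS from 9 (visiting each vertex's neighbors in the order listed); mark gray on enter, black on exit:
9 gray
  4 gray
    1 gray
      0 gray
      0 black
    1 black
    11 gray
      12 gray
      12 black
      3 gray
        6 gray
          6→1: 1 black — skip
          6→0: 0 black — skip
        6 black
        3→9: 9 is gray → back edge
First back edge: 3 → 9.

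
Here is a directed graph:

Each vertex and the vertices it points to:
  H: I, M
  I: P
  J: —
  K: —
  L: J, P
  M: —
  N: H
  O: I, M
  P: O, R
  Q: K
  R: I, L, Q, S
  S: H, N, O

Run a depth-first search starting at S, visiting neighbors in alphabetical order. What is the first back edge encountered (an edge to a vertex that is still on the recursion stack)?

DFS from S (visiting neighbors in alphabetical order); mark gray on enter, black on exit:
S gray
  H gray
    I gray
      P gray
        O gray
          O→I: I is gray → back edge
First back edge: O → I.

O->I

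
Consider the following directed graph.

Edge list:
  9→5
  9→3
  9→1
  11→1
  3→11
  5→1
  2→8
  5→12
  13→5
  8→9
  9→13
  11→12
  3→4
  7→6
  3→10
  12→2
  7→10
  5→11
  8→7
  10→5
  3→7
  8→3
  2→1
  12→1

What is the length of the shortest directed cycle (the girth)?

For each vertex v, BFS finds the shortest path from v back to v.
The shortest such closed walk is 8 → 9 → 5 → 12 → 2 → 8, length 5.

5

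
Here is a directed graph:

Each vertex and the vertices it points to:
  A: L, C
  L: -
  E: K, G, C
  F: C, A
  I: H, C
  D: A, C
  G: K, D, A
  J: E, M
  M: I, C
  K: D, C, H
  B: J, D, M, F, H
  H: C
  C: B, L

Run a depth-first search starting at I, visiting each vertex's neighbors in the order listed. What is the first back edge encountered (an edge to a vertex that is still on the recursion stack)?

DFS from I (visiting each vertex's neighbors in the order listed); mark gray on enter, black on exit:
I gray
  H gray
    C gray
      B gray
        J gray
          E gray
            K gray
              D gray
                A gray
                  L gray
                  L black
                  A→C: C is gray → back edge
First back edge: A → C.

A→C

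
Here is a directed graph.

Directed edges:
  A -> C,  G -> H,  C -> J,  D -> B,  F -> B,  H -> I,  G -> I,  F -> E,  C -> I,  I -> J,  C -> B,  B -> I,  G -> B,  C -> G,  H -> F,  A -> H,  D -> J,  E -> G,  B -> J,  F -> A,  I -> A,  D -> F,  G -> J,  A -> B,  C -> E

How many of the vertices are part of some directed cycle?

A vertex is on a directed cycle iff it belongs to a strongly connected component of size ≥ 2 (or has a self-loop).
The vertices on cycles are {A, B, C, E, F, G, H, I} — 8 in total.

8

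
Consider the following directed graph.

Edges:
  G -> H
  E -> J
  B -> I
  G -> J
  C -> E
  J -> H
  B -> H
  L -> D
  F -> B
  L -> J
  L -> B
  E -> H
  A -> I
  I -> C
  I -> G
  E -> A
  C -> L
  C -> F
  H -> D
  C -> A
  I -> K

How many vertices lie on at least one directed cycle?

7

A vertex is on a directed cycle iff it belongs to a strongly connected component of size ≥ 2 (or has a self-loop).
The vertices on cycles are {A, B, C, E, F, I, L} — 7 in total.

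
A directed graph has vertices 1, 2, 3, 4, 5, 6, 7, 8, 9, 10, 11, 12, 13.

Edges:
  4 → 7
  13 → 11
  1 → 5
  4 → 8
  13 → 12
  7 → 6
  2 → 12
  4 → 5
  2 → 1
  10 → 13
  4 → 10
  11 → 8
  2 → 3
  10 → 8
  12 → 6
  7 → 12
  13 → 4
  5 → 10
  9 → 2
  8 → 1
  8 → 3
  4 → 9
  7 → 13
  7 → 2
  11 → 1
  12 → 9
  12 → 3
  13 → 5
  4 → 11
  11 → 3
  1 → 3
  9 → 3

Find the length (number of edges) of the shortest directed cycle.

3

For each vertex v, BFS finds the shortest path from v back to v.
The shortest such closed walk is 13 → 5 → 10 → 13, length 3.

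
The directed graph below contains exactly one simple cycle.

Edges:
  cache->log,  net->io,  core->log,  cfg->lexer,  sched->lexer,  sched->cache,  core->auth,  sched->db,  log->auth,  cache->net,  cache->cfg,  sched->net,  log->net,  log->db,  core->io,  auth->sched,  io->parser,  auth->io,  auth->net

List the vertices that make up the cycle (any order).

log, auth, cache, sched

DFS with gray/black marking from auth:
auth gray
  sched gray
    db gray
    db black
    net gray
      io gray
        parser gray
        parser black
      io black
    net black
    cache gray
      cfg gray
        lexer gray
        lexer black
      cfg black
      cache→net: net black — skip
      log gray
        log→auth: auth is gray → back edge
Back edge closes the cycle auth → sched → cache → log → auth; its vertices are {log, auth, cache, sched}.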